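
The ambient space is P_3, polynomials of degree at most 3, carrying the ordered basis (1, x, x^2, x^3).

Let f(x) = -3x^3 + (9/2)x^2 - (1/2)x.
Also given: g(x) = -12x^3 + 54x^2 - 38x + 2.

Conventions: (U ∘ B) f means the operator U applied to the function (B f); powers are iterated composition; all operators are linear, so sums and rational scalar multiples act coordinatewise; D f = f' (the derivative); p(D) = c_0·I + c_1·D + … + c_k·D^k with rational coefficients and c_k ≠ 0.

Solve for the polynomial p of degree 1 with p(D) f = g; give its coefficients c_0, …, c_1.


D^0 f = -3x^3 + (9/2)x^2 - (1/2)x
D^1 f = -9x^2 + 9x - 1/2
matching coefficients of g against c_0 f + c_1 Df + … from the top degree down determines the c_i
solution: c_0 = 4, c_1 = -4

p(D) = 4·I − 4·D, i.e. c_0 = 4, c_1 = -4


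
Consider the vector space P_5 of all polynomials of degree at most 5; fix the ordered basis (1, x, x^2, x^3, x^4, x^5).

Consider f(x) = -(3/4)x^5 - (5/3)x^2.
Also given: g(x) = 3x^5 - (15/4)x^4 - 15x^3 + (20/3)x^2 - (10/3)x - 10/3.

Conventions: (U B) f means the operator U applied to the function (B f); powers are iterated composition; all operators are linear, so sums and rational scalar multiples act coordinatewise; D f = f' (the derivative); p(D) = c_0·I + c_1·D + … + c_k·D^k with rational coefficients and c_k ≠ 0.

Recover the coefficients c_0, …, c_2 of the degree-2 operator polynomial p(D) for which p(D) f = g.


c_0 = -4, c_1 = 1, c_2 = 1

D^0 f = -(3/4)x^5 - (5/3)x^2
D^1 f = -(15/4)x^4 - (10/3)x
D^2 f = -15x^3 - 10/3
matching coefficients of g against c_0 f + c_1 Df + … from the top degree down determines the c_i
solution: c_0 = -4, c_1 = 1, c_2 = 1


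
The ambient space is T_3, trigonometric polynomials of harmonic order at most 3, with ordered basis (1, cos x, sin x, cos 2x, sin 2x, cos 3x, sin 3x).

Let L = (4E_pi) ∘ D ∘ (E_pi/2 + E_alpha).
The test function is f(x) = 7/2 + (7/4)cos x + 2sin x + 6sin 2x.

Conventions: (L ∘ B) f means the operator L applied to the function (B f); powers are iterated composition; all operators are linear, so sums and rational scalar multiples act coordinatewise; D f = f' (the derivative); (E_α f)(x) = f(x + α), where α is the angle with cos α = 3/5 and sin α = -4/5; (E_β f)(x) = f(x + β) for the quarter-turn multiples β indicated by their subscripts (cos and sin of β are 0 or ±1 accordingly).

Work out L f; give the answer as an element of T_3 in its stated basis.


E_pi/2 f = 7/2 + 2cos x - (7/4)sin x - 6sin 2x
E_alpha f = 7/2 - (11/20)cos x + (13/5)sin x - (144/25)cos 2x - (42/25)sin 2x
(E_pi/2 + E_alpha) f = 7 + (29/20)cos x + (17/20)sin x - (144/25)cos 2x - (192/25)sin 2x
D (E_pi/2 + E_alpha) f = (17/20)cos x - (29/20)sin x - (384/25)cos 2x + (288/25)sin 2x
E_pi D (E_pi/2 + E_alpha) f = -(17/20)cos x + (29/20)sin x - (384/25)cos 2x + (288/25)sin 2x
(4E_pi) D (E_pi/2 + E_alpha) f = -(17/5)cos x + (29/5)sin x - (1536/25)cos 2x + (1152/25)sin 2x

g(x) = -(17/5)cos x + (29/5)sin x - (1536/25)cos 2x + (1152/25)sin 2x


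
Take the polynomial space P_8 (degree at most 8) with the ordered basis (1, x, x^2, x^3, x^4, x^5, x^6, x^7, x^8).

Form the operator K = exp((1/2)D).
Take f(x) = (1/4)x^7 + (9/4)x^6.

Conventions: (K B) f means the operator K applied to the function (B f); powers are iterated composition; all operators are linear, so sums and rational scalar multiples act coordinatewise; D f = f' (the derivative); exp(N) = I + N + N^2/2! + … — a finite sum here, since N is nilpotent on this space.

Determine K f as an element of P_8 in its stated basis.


the image equals g(x) = (1/4)x^7 + (25/8)x^6 + (129/16)x^5 + (305/32)x^4 + (395/64)x^3 + (291/128)x^2 + (115/256)x + 19/512

order-1 term: (7/8)x^6 + (27/4)x^5
order-2 term: (21/16)x^5 + (135/16)x^4
order-3 term: (35/32)x^4 + (45/8)x^3
order-4 term: (35/64)x^3 + (135/64)x^2
order-5 term: (21/128)x^2 + (27/64)x
order-6 term: (7/256)x + 9/256
order-7 term: 1/512
the series for exp((1/2)D) f terminates at order 7
exp((1/2)D) f = (1/4)x^7 + (25/8)x^6 + (129/16)x^5 + (305/32)x^4 + (395/64)x^3 + (291/128)x^2 + (115/256)x + 19/512


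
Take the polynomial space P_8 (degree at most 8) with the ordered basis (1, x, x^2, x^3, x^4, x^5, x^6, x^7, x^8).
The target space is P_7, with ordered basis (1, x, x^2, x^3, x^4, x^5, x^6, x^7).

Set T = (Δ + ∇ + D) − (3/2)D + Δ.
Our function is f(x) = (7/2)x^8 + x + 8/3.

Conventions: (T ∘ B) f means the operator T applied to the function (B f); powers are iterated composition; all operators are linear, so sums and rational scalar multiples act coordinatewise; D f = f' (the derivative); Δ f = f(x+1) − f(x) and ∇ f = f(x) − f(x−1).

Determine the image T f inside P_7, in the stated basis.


the image equals g(x) = 70x^7 + 98x^6 + 588x^5 + 245x^4 + 588x^3 + 98x^2 + 84x + 6

Δ f = 28x^7 + 98x^6 + 196x^5 + 245x^4 + 196x^3 + 98x^2 + 28x + 9/2
∇ f = 28x^7 - 98x^6 + 196x^5 - 245x^4 + 196x^3 - 98x^2 + 28x - 5/2
D f = 28x^7 + 1
(Δ + ∇ + D) f = 84x^7 + 392x^5 + 392x^3 + 56x + 3
D f = 28x^7 + 1
(-(3/2)D) f = -42x^7 - 3/2
Δ f = 28x^7 + 98x^6 + 196x^5 + 245x^4 + 196x^3 + 98x^2 + 28x + 9/2
((Δ + ∇ + D) − (3/2)D + Δ) f = 70x^7 + 98x^6 + 588x^5 + 245x^4 + 588x^3 + 98x^2 + 84x + 6


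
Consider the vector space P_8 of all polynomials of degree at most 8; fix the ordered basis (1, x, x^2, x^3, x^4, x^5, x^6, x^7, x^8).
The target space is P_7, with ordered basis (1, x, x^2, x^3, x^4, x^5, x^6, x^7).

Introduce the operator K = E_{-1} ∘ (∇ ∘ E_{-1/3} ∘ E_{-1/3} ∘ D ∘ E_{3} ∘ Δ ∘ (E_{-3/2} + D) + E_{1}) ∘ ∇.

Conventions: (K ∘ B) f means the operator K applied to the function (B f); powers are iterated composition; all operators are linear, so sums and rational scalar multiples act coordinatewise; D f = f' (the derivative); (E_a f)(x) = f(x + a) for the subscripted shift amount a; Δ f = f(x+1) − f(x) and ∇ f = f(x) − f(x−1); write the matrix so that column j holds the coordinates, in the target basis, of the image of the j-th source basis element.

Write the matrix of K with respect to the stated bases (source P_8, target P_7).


image of 1: 0
image of x: 1
image of x^2: 2x - 1
image of x^3: 3x^2 - 3x + 1
image of x^4: 4x^3 - 6x^2 + 4x + 23
image of x^5: 5x^4 - 10x^3 + 10x^2 + 115x + 41
image of x^6: 6x^5 - 15x^4 + 20x^3 + 345x^2 + 246x + 849
image of x^7: 7x^6 - 21x^5 + 35x^4 + 805x^3 + 861x^2 + 5943x + 15409/9
image of x^8: 8x^7 - 28x^6 + 56x^5 + 1610x^4 + 2296x^3 + 23772x^2 + (123272/9)x + 264944/27
each image's coordinates form column j of the matrix

the matrix is [[0, 1, -1, 1, 23, 41, 849, 15409/9, 264944/27]; [0, 0, 2, -3, 4, 115, 246, 5943, 123272/9]; [0, 0, 0, 3, -6, 10, 345, 861, 23772]; [0, 0, 0, 0, 4, -10, 20, 805, 2296]; [0, 0, 0, 0, 0, 5, -15, 35, 1610]; [0, 0, 0, 0, 0, 0, 6, -21, 56]; [0, 0, 0, 0, 0, 0, 0, 7, -28]; [0, 0, 0, 0, 0, 0, 0, 0, 8]] (rows listed top to bottom)


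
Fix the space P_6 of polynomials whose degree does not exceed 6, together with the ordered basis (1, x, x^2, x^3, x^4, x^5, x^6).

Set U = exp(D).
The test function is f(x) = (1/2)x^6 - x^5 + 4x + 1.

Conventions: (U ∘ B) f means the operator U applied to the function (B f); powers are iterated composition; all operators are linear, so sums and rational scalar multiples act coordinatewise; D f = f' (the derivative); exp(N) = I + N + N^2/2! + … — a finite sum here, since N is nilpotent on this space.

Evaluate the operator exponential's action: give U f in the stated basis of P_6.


order-1 term: 3x^5 - 5x^4 + 4
order-2 term: (15/2)x^4 - 10x^3
order-3 term: 10x^3 - 10x^2
order-4 term: (15/2)x^2 - 5x
order-5 term: 3x - 1
order-6 term: 1/2
the series for exp(D) f terminates at order 6
exp(D) f = (1/2)x^6 + 2x^5 + (5/2)x^4 - (5/2)x^2 + 2x + 9/2

g(x) = (1/2)x^6 + 2x^5 + (5/2)x^4 - (5/2)x^2 + 2x + 9/2


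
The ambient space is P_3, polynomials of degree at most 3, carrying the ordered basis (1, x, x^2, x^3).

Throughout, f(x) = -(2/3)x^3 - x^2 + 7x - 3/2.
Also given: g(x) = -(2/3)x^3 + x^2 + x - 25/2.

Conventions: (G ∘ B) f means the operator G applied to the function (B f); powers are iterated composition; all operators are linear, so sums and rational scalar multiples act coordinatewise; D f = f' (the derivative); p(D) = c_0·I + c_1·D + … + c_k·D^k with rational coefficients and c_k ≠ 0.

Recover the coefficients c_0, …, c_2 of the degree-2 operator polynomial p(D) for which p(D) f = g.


p(D) = I − D + 2·D^2, i.e. c_0 = 1, c_1 = -1, c_2 = 2

D^0 f = -(2/3)x^3 - x^2 + 7x - 3/2
D^1 f = -2x^2 - 2x + 7
D^2 f = -4x - 2
matching coefficients of g against c_0 f + c_1 Df + … from the top degree down determines the c_i
solution: c_0 = 1, c_1 = -1, c_2 = 2


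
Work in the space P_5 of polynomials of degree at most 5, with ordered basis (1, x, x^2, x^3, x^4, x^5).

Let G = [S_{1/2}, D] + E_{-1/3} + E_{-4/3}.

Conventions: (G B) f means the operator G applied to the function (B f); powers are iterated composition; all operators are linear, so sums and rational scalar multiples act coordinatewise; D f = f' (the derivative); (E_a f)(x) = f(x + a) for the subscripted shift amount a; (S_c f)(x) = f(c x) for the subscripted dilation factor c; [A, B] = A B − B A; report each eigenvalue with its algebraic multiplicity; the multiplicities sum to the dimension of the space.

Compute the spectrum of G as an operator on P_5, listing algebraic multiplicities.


image of 1: 2
image of x: 2x - 7/6
image of x^2: 2x^2 - (17/6)x + 17/9
image of x^3: 2x^3 - (37/8)x^2 + (17/3)x - 65/27
image of x^4: 2x^4 - (77/12)x^3 + (34/3)x^2 - (260/27)x + 257/81
image of x^5: 2x^5 - (785/96)x^4 + (170/9)x^3 - (650/27)x^2 + (1285/81)x - 1025/243
the matrix is upper triangular; its diagonal is (2, 2, 2, 2, 2, 2)
for a triangular matrix the eigenvalues are the diagonal entries, with algebraic multiplicity their repetition count

λ = 2 (multiplicity 6)


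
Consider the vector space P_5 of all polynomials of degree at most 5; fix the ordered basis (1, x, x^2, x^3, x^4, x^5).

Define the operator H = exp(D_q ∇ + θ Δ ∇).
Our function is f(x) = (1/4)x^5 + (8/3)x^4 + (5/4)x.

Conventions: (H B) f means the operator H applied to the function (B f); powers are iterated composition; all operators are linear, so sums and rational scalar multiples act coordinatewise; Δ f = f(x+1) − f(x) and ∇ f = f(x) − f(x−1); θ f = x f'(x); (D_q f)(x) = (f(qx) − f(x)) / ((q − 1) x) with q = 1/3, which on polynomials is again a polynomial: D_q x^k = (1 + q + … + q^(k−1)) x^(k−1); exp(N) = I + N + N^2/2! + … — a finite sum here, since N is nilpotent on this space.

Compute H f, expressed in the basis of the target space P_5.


order-1 term: (455/27)x^3 + (4093/54)x^2 - (31/2)x + 113/12
order-2 term: (2275/27)x + 1364/27
the series for exp(D_q ∇ + θ Δ ∇) f terminates at order 2
exp(D_q ∇ + θ Δ ∇) f = (1/4)x^5 + (8/3)x^4 + (455/27)x^3 + (4093/54)x^2 + (7561/108)x + 6473/108

the result is g(x) = (1/4)x^5 + (8/3)x^4 + (455/27)x^3 + (4093/54)x^2 + (7561/108)x + 6473/108


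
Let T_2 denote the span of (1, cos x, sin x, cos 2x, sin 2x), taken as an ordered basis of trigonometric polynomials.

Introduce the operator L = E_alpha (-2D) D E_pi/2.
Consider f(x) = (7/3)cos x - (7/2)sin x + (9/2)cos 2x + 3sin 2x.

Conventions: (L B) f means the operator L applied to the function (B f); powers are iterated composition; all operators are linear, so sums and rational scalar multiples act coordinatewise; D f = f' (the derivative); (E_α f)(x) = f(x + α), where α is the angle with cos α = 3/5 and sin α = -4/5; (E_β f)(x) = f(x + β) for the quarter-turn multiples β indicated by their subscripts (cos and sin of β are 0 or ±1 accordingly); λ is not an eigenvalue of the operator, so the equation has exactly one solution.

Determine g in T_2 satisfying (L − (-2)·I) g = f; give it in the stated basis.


the image equals g(x) = (7/8)cos x - (49/72)sin x - (99/1924)cos 2x + (591/962)sin 2x

write g with unknown coordinates in the stated basis and equate coefficients in (L − (-2)·I) g = f
solving from the highest basis element down gives g = (7/8)cos x - (49/72)sin x - (99/1924)cos 2x + (591/962)sin 2x
check: L g = (7/12)cos x - (77/36)sin x + (2214/481)cos 2x + (852/481)sin 2x
so L g − (-2)·g = (7/3)cos x - (7/2)sin x + (9/2)cos 2x + 3sin 2x = f ✓


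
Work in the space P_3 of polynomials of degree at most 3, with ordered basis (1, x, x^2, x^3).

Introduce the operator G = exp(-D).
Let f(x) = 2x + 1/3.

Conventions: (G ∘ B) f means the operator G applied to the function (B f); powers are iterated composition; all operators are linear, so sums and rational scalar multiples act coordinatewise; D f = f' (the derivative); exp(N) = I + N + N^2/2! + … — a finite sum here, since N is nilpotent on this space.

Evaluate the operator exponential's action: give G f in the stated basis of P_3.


order-1 term: -2
the series for exp(-D) f terminates at order 1
exp(-D) f = 2x - 5/3

the result is g(x) = 2x - 5/3


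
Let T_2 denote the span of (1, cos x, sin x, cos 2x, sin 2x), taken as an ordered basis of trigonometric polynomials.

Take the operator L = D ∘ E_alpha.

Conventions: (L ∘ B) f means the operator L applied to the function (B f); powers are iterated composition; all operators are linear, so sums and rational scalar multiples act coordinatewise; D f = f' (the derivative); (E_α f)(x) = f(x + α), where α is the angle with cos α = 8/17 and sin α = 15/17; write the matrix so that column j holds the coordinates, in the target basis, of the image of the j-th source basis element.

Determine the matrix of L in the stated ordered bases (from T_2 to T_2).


image of 1: 0
image of cos x: -(15/17)cos x - (8/17)sin x
image of sin x: (8/17)cos x - (15/17)sin x
image of cos 2x: -(480/289)cos 2x + (322/289)sin 2x
image of sin 2x: -(322/289)cos 2x - (480/289)sin 2x
each image's coordinates form column j of the matrix

the matrix is [[0, 0, 0, 0, 0]; [0, -15/17, 8/17, 0, 0]; [0, -8/17, -15/17, 0, 0]; [0, 0, 0, -480/289, -322/289]; [0, 0, 0, 322/289, -480/289]] (rows listed top to bottom)


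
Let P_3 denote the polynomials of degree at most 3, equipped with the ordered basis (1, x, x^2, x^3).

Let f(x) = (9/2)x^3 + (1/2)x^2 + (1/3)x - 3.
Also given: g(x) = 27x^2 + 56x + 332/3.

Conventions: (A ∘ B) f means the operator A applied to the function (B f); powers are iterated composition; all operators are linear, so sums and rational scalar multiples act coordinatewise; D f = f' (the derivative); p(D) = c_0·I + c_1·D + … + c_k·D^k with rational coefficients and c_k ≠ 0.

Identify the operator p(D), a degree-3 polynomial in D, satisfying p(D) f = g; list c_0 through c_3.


c_0 = 0, c_1 = 2, c_2 = 2, c_3 = 4

D^0 f = (9/2)x^3 + (1/2)x^2 + (1/3)x - 3
D^1 f = (27/2)x^2 + x + 1/3
D^2 f = 27x + 1
D^3 f = 27
matching coefficients of g against c_0 f + c_1 Df + … from the top degree down determines the c_i
solution: c_0 = 0, c_1 = 2, c_2 = 2, c_3 = 4


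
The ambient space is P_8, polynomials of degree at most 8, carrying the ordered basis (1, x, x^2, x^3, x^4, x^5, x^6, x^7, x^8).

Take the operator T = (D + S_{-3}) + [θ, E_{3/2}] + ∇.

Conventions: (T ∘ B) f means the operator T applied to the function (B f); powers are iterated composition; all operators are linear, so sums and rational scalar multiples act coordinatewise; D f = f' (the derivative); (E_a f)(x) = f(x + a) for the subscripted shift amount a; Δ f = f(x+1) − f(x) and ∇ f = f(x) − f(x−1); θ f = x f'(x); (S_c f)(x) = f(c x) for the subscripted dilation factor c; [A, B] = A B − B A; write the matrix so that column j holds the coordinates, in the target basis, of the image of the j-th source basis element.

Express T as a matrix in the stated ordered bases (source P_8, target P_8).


image of 1: 1
image of x: -3x + 1/2
image of x^2: 9x^2 + x - 11/2
image of x^3: -27x^3 + (3/2)x^2 - (33/2)x - 73/8
image of x^4: 81x^4 + 2x^3 - 33x^2 - (73/2)x - 85/4
image of x^5: -243x^5 + (5/2)x^4 - 55x^3 - (365/4)x^2 - (425/4)x - 1183/32
image of x^6: 729x^6 + 3x^5 - (165/2)x^4 - (365/2)x^3 - (1275/4)x^2 - (3549/16)x - 2219/32
image of x^7: -2187x^7 + (7/2)x^6 - (231/2)x^5 - (2555/8)x^4 - (2975/4)x^3 - (24843/32)x^2 - (15533/32)x - 15181/128
image of x^8: 6561x^8 + 4x^7 - 154x^6 - 511x^5 - (2975/2)x^4 - (8281/4)x^3 - (15533/8)x^2 - (15181/16)x - 6593/32
each image's coordinates form column j of the matrix

the matrix is [[1, 1/2, -11/2, -73/8, -85/4, -1183/32, -2219/32, -15181/128, -6593/32]; [0, -3, 1, -33/2, -73/2, -425/4, -3549/16, -15533/32, -15181/16]; [0, 0, 9, 3/2, -33, -365/4, -1275/4, -24843/32, -15533/8]; [0, 0, 0, -27, 2, -55, -365/2, -2975/4, -8281/4]; [0, 0, 0, 0, 81, 5/2, -165/2, -2555/8, -2975/2]; [0, 0, 0, 0, 0, -243, 3, -231/2, -511]; [0, 0, 0, 0, 0, 0, 729, 7/2, -154]; [0, 0, 0, 0, 0, 0, 0, -2187, 4]; [0, 0, 0, 0, 0, 0, 0, 0, 6561]] (rows listed top to bottom)


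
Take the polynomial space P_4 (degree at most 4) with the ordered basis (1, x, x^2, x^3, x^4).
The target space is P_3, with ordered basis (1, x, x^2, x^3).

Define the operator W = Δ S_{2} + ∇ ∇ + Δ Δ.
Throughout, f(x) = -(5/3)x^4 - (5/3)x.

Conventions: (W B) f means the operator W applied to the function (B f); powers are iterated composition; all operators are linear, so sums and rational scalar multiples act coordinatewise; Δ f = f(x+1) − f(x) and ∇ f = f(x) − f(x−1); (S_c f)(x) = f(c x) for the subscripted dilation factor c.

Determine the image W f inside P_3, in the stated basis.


S_{2} f = -(80/3)x^4 - (10/3)x
Δ S_{2} f = -(320/3)x^3 - 160x^2 - (320/3)x - 30
∇ f = -(20/3)x^3 + 10x^2 - (20/3)x
∇ ∇ f = -20x^2 + 40x - 70/3
Δ f = -(20/3)x^3 - 10x^2 - (20/3)x - 10/3
Δ Δ f = -20x^2 - 40x - 70/3
(Δ S_{2} + ∇ ∇ + Δ Δ) f = -(320/3)x^3 - 200x^2 - (320/3)x - 230/3

g(x) = -(320/3)x^3 - 200x^2 - (320/3)x - 230/3


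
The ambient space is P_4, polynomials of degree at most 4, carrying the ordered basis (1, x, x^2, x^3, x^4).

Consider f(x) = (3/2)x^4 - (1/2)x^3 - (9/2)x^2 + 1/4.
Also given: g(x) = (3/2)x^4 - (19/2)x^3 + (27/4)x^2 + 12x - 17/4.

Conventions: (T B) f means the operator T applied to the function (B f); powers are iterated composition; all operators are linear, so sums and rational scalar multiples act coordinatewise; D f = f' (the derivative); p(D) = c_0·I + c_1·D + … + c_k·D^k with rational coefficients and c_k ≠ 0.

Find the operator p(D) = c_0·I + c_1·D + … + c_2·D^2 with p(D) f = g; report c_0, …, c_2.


D^0 f = (3/2)x^4 - (1/2)x^3 - (9/2)x^2 + 1/4
D^1 f = 6x^3 - (3/2)x^2 - 9x
D^2 f = 18x^2 - 3x - 9
matching coefficients of g against c_0 f + c_1 Df + … from the top degree down determines the c_i
solution: c_0 = 1, c_1 = -3/2, c_2 = 1/2

p(D) = I − (3/2)·D + (1/2)·D^2, i.e. c_0 = 1, c_1 = -3/2, c_2 = 1/2


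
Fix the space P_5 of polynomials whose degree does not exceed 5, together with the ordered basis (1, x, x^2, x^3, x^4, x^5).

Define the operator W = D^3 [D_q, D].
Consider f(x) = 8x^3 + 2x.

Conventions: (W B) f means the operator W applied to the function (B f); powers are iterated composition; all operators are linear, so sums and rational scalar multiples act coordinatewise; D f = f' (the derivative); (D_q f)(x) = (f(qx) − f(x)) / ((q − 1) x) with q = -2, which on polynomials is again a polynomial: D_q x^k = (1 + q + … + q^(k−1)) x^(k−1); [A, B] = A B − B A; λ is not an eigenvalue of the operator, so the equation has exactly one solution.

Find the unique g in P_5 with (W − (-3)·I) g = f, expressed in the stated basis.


write g with unknown coordinates in the stated basis and equate coefficients in (W − (-3)·I) g = f
solving from the highest basis element down gives g = (8/3)x^3 + (2/3)x
check: W g = 0
so W g − (-3)·g = 8x^3 + 2x = f ✓

g(x) = (8/3)x^3 + (2/3)x


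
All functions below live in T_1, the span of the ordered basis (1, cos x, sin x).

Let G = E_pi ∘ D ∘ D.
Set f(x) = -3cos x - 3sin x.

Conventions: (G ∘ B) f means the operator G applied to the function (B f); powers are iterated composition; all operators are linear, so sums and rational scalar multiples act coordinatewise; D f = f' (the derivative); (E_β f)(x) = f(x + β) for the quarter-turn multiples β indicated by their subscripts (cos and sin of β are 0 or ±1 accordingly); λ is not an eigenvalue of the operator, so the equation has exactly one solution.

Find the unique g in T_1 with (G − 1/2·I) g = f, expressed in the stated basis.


write g with unknown coordinates in the stated basis and equate coefficients in (G − 1/2·I) g = f
solving from the highest basis element down gives g = -6cos x - 6sin x
check: G g = -6cos x - 6sin x
so G g − 1/2·g = -3cos x - 3sin x = f ✓

g(x) = -6cos x - 6sin x


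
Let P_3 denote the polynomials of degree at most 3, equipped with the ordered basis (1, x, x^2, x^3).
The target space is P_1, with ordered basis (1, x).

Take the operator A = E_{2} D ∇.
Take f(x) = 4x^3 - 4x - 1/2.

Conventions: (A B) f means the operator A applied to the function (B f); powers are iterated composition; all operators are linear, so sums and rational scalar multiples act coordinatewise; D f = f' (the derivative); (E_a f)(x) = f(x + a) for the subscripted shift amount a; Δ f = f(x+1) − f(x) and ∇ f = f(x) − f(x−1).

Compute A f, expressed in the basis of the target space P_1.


g(x) = 24x + 36

∇ f = 12x^2 - 12x
D ∇ f = 24x - 12
E_{2} (D ∇) f = 24x + 36


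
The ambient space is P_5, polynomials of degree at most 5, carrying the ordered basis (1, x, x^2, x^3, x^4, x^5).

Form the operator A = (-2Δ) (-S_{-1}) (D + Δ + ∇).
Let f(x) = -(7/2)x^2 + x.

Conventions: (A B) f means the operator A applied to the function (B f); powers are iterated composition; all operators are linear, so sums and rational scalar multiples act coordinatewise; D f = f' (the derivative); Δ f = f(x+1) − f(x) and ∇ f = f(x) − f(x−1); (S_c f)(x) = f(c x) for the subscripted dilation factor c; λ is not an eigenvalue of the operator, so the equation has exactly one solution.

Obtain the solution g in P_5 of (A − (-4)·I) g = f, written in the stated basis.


the image equals g(x) = -(7/8)x^2 + (1/4)x - 21/8

write g with unknown coordinates in the stated basis and equate coefficients in (A − (-4)·I) g = f
solving from the highest basis element down gives g = -(7/8)x^2 + (1/4)x - 21/8
check: A g = 21/2
so A g − (-4)·g = -(7/2)x^2 + x = f ✓


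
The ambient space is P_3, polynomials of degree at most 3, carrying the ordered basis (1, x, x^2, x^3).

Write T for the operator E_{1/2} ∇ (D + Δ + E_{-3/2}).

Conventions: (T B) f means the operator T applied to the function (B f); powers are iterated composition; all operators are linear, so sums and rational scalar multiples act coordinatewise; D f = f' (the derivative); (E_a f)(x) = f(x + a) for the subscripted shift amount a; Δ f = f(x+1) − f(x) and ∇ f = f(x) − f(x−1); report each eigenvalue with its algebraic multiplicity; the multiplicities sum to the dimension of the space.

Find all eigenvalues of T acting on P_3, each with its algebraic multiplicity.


image of 1: 0
image of x: 1
image of x^2: 2x + 1
image of x^3: 3x^2 + 3x + 10
the matrix is upper triangular; its diagonal is (0, 0, 0, 0)
for a triangular matrix the eigenvalues are the diagonal entries, with algebraic multiplicity their repetition count

λ = 0 (multiplicity 4)


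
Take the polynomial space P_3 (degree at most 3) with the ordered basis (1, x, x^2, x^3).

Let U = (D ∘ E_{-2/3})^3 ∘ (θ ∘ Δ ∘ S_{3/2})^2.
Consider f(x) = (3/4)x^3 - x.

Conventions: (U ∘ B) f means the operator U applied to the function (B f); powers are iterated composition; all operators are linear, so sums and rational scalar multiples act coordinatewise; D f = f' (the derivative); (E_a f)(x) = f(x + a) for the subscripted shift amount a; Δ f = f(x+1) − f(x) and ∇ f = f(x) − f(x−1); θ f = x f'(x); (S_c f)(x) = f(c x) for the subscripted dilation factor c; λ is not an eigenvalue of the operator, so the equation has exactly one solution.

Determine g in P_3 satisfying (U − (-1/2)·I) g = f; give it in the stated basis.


write g with unknown coordinates in the stated basis and equate coefficients in (U − (-1/2)·I) g = f
solving from the highest basis element down gives g = (3/2)x^3 - 2x
check: U g = 0
so U g − (-1/2)·g = (3/4)x^3 - x = f ✓

g(x) = (3/2)x^3 - 2x


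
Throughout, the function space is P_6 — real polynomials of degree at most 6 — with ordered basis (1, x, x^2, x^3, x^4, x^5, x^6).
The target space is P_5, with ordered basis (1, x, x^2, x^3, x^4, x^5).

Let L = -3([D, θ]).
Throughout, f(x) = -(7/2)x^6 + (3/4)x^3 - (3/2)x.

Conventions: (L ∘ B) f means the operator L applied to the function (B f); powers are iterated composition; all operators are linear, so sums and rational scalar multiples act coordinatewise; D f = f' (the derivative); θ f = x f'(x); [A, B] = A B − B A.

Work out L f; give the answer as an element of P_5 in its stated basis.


the image equals g(x) = 63x^5 - (27/4)x^2 + 9/2

θ f = -21x^6 + (9/4)x^3 - (3/2)x
D θ f = -126x^5 + (27/4)x^2 - 3/2
D f = -21x^5 + (9/4)x^2 - 3/2
θ D f = -105x^5 + (9/2)x^2
[D, θ] f = -21x^5 + (9/4)x^2 - 3/2
(-3([D, θ])) f = 63x^5 - (27/4)x^2 + 9/2


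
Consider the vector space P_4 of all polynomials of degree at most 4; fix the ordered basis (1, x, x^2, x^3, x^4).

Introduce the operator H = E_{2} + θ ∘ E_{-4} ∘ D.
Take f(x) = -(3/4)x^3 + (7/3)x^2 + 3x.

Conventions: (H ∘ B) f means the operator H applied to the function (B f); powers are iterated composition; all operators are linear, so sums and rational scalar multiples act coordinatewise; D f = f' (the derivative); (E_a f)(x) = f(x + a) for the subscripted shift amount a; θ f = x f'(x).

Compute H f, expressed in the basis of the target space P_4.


the image equals g(x) = -(3/4)x^3 - (20/3)x^2 + 26x + 28/3

E_{2} f = -(3/4)x^3 - (13/6)x^2 + (10/3)x + 28/3
D f = -(9/4)x^2 + (14/3)x + 3
E_{-4} D f = -(9/4)x^2 + (68/3)x - 155/3
θ (E_{-4} ∘ D) f = -(9/2)x^2 + (68/3)x
(E_{2} + θ ∘ E_{-4} ∘ D) f = -(3/4)x^3 - (20/3)x^2 + 26x + 28/3


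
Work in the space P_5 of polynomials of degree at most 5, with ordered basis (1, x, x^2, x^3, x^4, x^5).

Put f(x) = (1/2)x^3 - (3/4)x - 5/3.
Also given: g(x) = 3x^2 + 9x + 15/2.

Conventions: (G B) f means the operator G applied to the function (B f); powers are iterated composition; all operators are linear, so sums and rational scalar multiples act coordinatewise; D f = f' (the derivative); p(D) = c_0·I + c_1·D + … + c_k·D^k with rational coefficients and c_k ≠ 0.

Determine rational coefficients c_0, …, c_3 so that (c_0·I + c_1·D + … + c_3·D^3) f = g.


c_0 = 0, c_1 = 2, c_2 = 3, c_3 = 3

D^0 f = (1/2)x^3 - (3/4)x - 5/3
D^1 f = (3/2)x^2 - 3/4
D^2 f = 3x
D^3 f = 3
matching coefficients of g against c_0 f + c_1 Df + … from the top degree down determines the c_i
solution: c_0 = 0, c_1 = 2, c_2 = 3, c_3 = 3


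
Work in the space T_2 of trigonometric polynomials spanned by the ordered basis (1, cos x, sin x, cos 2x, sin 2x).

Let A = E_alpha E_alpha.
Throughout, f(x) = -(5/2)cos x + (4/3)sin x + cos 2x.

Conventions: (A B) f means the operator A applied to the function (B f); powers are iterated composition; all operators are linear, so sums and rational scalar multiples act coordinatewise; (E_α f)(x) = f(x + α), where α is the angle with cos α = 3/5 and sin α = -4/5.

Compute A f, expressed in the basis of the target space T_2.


E_alpha f = -(77/30)cos x - (6/5)sin x - (7/25)cos 2x + (24/25)sin 2x
E_alpha E_alpha f = -(29/50)cos x - (208/75)sin x - (527/625)cos 2x - (336/625)sin 2x

the result is g(x) = -(29/50)cos x - (208/75)sin x - (527/625)cos 2x - (336/625)sin 2x


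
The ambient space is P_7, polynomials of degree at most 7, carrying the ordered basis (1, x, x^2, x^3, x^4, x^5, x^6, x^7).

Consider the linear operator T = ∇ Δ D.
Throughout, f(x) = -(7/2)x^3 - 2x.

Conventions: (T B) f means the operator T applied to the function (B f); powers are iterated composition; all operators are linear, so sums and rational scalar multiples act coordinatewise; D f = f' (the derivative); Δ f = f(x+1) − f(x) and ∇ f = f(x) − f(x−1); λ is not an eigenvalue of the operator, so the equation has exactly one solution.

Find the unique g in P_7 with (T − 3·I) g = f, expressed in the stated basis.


write g with unknown coordinates in the stated basis and equate coefficients in (T − 3·I) g = f
solving from the highest basis element down gives g = (7/6)x^3 + (2/3)x + 7/3
check: T g = 7
so T g − 3·g = -(7/2)x^3 - 2x = f ✓

g(x) = (7/6)x^3 + (2/3)x + 7/3


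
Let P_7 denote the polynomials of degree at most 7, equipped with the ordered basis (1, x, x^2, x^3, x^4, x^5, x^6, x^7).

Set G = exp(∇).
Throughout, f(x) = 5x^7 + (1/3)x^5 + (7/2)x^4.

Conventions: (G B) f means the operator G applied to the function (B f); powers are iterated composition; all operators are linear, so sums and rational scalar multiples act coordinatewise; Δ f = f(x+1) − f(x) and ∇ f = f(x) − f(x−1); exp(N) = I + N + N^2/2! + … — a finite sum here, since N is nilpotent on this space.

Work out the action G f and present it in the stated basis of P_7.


the image equals g(x) = 5x^7 + 35x^6 + (1/3)x^5 - (1019/6)x^4 + 189x^3 + (620/3)x^2 - (982/3)x + 295/6

order-1 term: 35x^6 - 105x^5 + (530/3)x^4 - (493/3)x^3 + (262/3)x^2 - (68/3)x + 11/6
order-2 term: 105x^5 - 525x^4 + (3685/3)x^3 - 1564x^2 + (3164/3)x - 591/2
order-3 term: 175x^4 - 1050x^3 + (7885/3)x^2 - 3146x + 4477/3
order-4 term: 175x^3 - 1050x^2 + (6830/3)x - 10499/6
order-5 term: 105x^2 - 525x + 2101/3
order-6 term: 35x - 105
order-7 term: 5
the series for exp(∇) f terminates at order 7
exp(∇) f = 5x^7 + 35x^6 + (1/3)x^5 - (1019/6)x^4 + 189x^3 + (620/3)x^2 - (982/3)x + 295/6


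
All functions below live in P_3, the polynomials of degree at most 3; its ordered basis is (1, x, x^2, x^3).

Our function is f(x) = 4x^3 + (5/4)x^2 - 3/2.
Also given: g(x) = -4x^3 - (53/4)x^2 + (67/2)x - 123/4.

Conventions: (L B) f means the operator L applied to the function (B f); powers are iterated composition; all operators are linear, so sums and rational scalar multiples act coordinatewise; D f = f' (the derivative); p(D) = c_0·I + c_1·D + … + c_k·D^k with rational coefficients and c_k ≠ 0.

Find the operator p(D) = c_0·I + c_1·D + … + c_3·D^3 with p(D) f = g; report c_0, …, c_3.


D^0 f = 4x^3 + (5/4)x^2 - 3/2
D^1 f = 12x^2 + (5/2)x
D^2 f = 24x + 5/2
D^3 f = 24
matching coefficients of g against c_0 f + c_1 Df + … from the top degree down determines the c_i
solution: c_0 = -1, c_1 = -1, c_2 = 3/2, c_3 = -3/2

c_0 = -1, c_1 = -1, c_2 = 3/2, c_3 = -3/2


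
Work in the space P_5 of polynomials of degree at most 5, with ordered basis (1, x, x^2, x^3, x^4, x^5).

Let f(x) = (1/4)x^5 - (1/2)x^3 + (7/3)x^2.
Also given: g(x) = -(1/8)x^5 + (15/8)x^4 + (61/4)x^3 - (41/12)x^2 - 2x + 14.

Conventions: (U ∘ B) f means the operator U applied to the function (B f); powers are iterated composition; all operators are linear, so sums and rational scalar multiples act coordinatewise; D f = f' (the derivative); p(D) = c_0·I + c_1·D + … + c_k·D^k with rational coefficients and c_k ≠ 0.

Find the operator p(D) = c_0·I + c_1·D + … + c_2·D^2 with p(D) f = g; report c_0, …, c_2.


D^0 f = (1/4)x^5 - (1/2)x^3 + (7/3)x^2
D^1 f = (5/4)x^4 - (3/2)x^2 + (14/3)x
D^2 f = 5x^3 - 3x + 14/3
matching coefficients of g against c_0 f + c_1 Df + … from the top degree down determines the c_i
solution: c_0 = -1/2, c_1 = 3/2, c_2 = 3

p(D) = -(1/2)·I + (3/2)·D + 3·D^2, i.e. c_0 = -1/2, c_1 = 3/2, c_2 = 3


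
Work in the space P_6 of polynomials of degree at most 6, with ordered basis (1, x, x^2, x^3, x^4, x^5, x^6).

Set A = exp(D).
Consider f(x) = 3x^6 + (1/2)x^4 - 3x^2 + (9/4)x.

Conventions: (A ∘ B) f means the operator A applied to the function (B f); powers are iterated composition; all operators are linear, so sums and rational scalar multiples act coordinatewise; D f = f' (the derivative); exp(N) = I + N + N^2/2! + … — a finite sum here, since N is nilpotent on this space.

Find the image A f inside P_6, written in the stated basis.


the image equals g(x) = 3x^6 + 18x^5 + (91/2)x^4 + 62x^3 + 45x^2 + (65/4)x + 11/4

order-1 term: 18x^5 + 2x^3 - 6x + 9/4
order-2 term: 45x^4 + 3x^2 - 3
order-3 term: 60x^3 + 2x
order-4 term: 45x^2 + 1/2
order-5 term: 18x
order-6 term: 3
the series for exp(D) f terminates at order 6
exp(D) f = 3x^6 + 18x^5 + (91/2)x^4 + 62x^3 + 45x^2 + (65/4)x + 11/4


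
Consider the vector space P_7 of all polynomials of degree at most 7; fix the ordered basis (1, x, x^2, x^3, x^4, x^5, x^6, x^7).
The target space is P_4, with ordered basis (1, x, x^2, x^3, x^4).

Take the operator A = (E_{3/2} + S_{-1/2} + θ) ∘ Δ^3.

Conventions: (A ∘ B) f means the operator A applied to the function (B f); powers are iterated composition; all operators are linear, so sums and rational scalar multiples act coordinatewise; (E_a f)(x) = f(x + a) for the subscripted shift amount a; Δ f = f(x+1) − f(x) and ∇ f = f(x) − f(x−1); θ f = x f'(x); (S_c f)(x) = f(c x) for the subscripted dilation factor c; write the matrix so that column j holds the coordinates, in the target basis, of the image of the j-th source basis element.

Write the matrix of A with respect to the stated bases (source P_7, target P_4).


image of 1: 0
image of x: 0
image of x^2: 0
image of x^3: 12
image of x^4: 36x + 108
image of x^5: 195x^2 + 450x + 705
image of x^6: 465x^3 + 2295x^2 + 3780x + 4050
image of x^7: (8505/8)x^4 + (12285/2)x^3 + (37485/2)x^2 + 26460x + 173481/8
each image's coordinates form column j of the matrix

the matrix is [[0, 0, 0, 12, 108, 705, 4050, 173481/8]; [0, 0, 0, 0, 36, 450, 3780, 26460]; [0, 0, 0, 0, 0, 195, 2295, 37485/2]; [0, 0, 0, 0, 0, 0, 465, 12285/2]; [0, 0, 0, 0, 0, 0, 0, 8505/8]] (rows listed top to bottom)


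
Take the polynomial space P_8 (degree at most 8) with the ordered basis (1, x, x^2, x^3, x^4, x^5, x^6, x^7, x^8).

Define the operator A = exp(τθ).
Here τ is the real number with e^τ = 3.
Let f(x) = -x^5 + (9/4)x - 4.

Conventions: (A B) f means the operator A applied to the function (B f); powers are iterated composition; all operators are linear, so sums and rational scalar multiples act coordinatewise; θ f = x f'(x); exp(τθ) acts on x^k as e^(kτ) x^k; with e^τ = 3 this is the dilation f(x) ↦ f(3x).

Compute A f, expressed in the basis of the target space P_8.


exp(τθ) x^k = e^(kτ) x^k; with e^τ = 3 this sends x^k to 3^k x^k
x ↦ 3 x
x^5 ↦ 243 x^5
applying this coordinatewise to f: exp(τθ) f = -243x^5 + (27/4)x - 4

the image equals g(x) = -243x^5 + (27/4)x - 4


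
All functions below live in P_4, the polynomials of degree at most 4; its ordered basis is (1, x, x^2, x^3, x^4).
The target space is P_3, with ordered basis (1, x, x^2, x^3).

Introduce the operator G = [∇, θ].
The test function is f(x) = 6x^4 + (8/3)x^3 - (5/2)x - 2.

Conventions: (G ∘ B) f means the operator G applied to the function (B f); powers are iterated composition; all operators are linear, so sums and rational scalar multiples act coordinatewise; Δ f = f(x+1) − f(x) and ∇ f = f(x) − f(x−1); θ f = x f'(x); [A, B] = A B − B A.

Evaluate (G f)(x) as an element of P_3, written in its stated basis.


θ f = 24x^4 + 8x^3 - (5/2)x
∇ θ f = 96x^3 - 120x^2 + 72x - 37/2
∇ f = 24x^3 - 28x^2 + 16x - 35/6
θ ∇ f = 72x^3 - 56x^2 + 16x
[∇, θ] f = 24x^3 - 64x^2 + 56x - 37/2

the result is g(x) = 24x^3 - 64x^2 + 56x - 37/2


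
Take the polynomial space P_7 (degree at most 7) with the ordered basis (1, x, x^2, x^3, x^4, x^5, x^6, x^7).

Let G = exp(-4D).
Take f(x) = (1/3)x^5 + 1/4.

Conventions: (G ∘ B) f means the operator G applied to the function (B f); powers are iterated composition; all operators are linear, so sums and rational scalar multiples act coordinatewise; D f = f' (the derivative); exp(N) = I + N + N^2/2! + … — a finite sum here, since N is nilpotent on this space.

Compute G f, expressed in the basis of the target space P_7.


order-1 term: -(20/3)x^4
order-2 term: (160/3)x^3
order-3 term: -(640/3)x^2
order-4 term: (1280/3)x
order-5 term: -1024/3
the series for exp(-4D) f terminates at order 5
exp(-4D) f = (1/3)x^5 - (20/3)x^4 + (160/3)x^3 - (640/3)x^2 + (1280/3)x - 4093/12

the result is g(x) = (1/3)x^5 - (20/3)x^4 + (160/3)x^3 - (640/3)x^2 + (1280/3)x - 4093/12


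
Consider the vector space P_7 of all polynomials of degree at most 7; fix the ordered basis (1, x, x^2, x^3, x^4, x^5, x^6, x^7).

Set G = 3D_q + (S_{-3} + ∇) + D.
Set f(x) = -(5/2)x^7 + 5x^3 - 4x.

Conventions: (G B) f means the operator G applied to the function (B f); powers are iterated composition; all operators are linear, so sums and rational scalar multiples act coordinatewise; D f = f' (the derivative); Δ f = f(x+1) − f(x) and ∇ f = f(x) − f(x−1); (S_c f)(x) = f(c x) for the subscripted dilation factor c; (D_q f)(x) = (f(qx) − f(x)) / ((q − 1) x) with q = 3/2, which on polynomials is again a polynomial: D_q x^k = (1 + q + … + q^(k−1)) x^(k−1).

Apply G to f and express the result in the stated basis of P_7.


g(x) = (10935/2)x^7 - (35365/128)x^6 + (105/2)x^5 - (175/2)x^4 - (95/2)x^3 + (195/4)x^2 + (29/2)x - 35/2

D_q f = -(10295/128)x^6 + (95/4)x^2 - 4
(3D_q) f = -(30885/128)x^6 + (285/4)x^2 - 12
S_{-3} f = (10935/2)x^7 - 135x^3 + 12x
∇ f = -(35/2)x^6 + (105/2)x^5 - (175/2)x^4 + (175/2)x^3 - (75/2)x^2 + (5/2)x - 3/2
(S_{-3} + ∇) f = (10935/2)x^7 - (35/2)x^6 + (105/2)x^5 - (175/2)x^4 - (95/2)x^3 - (75/2)x^2 + (29/2)x - 3/2
D f = -(35/2)x^6 + 15x^2 - 4
(3D_q + (S_{-3} + ∇) + D) f = (10935/2)x^7 - (35365/128)x^6 + (105/2)x^5 - (175/2)x^4 - (95/2)x^3 + (195/4)x^2 + (29/2)x - 35/2


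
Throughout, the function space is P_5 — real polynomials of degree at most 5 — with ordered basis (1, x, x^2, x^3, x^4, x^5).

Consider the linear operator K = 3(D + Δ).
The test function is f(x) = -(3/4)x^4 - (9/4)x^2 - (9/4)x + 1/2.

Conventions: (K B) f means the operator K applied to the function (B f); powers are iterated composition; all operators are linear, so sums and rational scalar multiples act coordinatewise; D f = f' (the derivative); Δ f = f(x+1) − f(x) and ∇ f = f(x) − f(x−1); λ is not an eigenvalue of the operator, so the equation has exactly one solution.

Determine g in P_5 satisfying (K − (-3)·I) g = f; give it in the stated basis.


write g with unknown coordinates in the stated basis and equate coefficients in (K − (-3)·I) g = f
solving from the highest basis element down gives g = -(1/4)x^4 + 2x^3 - (45/4)x^2 + (157/4)x - 413/6
check: K g = -6x^3 + (63/2)x^2 - 120x + 207
so K g − (-3)·g = -(3/4)x^4 - (9/4)x^2 - (9/4)x + 1/2 = f ✓

the image equals g(x) = -(1/4)x^4 + 2x^3 - (45/4)x^2 + (157/4)x - 413/6


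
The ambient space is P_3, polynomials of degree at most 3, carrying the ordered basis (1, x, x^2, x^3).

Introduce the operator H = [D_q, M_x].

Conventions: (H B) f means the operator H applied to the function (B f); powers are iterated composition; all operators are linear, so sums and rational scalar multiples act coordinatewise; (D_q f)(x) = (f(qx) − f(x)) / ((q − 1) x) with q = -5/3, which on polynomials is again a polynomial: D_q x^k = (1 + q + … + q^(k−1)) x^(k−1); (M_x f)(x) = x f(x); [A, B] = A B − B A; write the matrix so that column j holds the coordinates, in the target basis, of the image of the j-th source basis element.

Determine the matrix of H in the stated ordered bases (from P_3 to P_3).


image of 1: 1
image of x: -(5/3)x
image of x^2: (25/9)x^2
image of x^3: -(125/27)x^3
each image's coordinates form column j of the matrix

the matrix is [[1, 0, 0, 0]; [0, -5/3, 0, 0]; [0, 0, 25/9, 0]; [0, 0, 0, -125/27]] (rows listed top to bottom)


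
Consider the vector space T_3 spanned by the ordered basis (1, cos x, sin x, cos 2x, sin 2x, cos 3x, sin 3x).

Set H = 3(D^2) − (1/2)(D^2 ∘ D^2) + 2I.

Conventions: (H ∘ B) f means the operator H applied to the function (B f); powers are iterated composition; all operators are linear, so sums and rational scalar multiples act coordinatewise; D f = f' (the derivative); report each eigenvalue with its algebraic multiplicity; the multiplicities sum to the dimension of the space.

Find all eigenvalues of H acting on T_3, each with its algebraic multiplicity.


λ = -131/2 (multiplicity 2), λ = -18 (multiplicity 2), λ = -3/2 (multiplicity 2), λ = 2 (multiplicity 1)

image of 1: 2
image of cos x: -(3/2)cos x
image of sin x: -(3/2)sin x
image of cos 2x: -18cos 2x
image of sin 2x: -18sin 2x
image of cos 3x: -(131/2)cos 3x
image of sin 3x: -(131/2)sin 3x
the matrix is diagonal; its diagonal is (2, -3/2, -3/2, -18, -18, -131/2, -131/2)
for a triangular matrix the eigenvalues are the diagonal entries, with algebraic multiplicity their repetition count
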